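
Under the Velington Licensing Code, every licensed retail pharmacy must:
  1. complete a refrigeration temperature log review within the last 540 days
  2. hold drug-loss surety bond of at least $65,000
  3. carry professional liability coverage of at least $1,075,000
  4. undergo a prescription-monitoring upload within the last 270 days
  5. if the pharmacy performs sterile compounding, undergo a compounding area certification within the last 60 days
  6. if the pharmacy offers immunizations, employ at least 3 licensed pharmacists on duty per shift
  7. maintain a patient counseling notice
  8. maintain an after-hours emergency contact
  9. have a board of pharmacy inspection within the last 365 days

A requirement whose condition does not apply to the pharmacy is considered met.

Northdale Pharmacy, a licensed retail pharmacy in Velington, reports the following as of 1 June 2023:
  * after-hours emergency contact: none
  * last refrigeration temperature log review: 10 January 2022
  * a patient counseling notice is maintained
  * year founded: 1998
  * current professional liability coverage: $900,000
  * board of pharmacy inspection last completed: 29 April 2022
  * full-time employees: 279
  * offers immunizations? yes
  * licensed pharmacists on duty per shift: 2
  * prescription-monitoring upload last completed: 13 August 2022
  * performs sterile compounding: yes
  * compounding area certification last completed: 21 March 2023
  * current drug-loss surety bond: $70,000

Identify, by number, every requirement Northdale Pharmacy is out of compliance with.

1. refrigeration temperature log review 507 days ago vs limit 540 → met
2. drug-loss surety bond $70,000 ≥ $65,000 → met
3. professional liability coverage $900,000 < $1,075,000 → not met
4. prescription-monitoring upload 292 days ago vs limit 270 → not met
5. condition 'performs sterile compounding' holds; compounding area certification 72 days ago vs limit 60 → not met
6. condition 'offers immunizations' holds; licensed pharmacists on duty per shift 2 < 3 → not met
7. patient counseling notice present → met
8. after-hours emergency contact absent → not met
9. board of pharmacy inspection 398 days ago vs limit 365 → not met
Not met: 3, 4, 5, 6, 8, 9

3, 4, 5, 6, 8, 9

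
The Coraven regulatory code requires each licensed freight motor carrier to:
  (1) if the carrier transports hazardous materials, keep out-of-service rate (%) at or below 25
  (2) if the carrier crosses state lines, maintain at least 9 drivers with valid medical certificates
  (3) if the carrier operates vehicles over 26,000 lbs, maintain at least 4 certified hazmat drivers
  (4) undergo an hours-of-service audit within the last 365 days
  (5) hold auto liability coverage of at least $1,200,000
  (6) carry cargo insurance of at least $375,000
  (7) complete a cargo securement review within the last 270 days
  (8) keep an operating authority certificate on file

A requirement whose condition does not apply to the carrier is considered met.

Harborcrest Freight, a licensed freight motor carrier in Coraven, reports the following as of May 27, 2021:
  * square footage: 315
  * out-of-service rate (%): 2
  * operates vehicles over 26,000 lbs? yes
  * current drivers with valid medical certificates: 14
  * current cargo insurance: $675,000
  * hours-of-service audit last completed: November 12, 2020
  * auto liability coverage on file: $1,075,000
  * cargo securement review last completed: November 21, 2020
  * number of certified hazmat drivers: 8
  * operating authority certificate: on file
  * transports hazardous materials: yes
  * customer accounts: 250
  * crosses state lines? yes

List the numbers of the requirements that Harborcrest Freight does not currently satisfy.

5

1. condition 'transports hazardous materials' holds; out-of-service rate (%) 2 ≤ 25 → met
2. condition 'crosses state lines' holds; drivers with valid medical certificates 14 ≥ 9 → met
3. condition 'operates vehicles over 26,000 lbs' holds; certified hazmat drivers 8 ≥ 4 → met
4. hours-of-service audit 196 days ago vs limit 365 → met
5. auto liability coverage $1,075,000 < $1,200,000 → not met
6. cargo insurance $675,000 ≥ $375,000 → met
7. cargo securement review 187 days ago vs limit 270 → met
8. operating authority certificate present → met
Not met: 5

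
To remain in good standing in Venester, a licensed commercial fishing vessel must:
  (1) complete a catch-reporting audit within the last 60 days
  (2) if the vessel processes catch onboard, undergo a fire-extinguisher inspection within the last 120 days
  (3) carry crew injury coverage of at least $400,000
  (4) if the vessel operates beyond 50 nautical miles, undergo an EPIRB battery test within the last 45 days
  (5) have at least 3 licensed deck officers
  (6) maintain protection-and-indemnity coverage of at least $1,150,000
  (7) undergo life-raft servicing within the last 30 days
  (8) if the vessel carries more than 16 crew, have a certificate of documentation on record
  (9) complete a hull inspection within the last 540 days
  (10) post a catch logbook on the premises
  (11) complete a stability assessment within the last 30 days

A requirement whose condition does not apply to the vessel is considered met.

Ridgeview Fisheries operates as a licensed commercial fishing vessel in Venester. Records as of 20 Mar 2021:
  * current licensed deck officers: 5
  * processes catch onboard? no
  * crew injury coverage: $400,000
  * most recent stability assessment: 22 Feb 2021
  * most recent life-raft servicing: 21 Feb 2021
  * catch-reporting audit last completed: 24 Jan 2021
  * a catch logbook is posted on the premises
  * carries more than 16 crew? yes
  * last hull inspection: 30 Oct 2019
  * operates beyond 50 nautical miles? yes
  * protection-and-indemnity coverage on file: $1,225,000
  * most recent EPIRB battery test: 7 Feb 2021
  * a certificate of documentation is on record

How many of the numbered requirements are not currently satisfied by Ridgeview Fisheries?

1. catch-reporting audit 55 days ago vs limit 60 → met
2. condition 'processes catch onboard' does not hold → requirement n/a → met
3. crew injury coverage $400,000 ≥ $400,000 → met
4. condition 'operates beyond 50 nautical miles' holds; EPIRB battery test 41 days ago vs limit 45 → met
5. licensed deck officers 5 ≥ 3 → met
6. protection-and-indemnity coverage $1,225,000 ≥ $1,150,000 → met
7. life-raft servicing 27 days ago vs limit 30 → met
8. condition 'carries more than 16 crew' holds; certificate of documentation present → met
9. hull inspection 507 days ago vs limit 540 → met
10. catch logbook present → met
11. stability assessment 26 days ago vs limit 30 → met
Not met: 0 of 11

0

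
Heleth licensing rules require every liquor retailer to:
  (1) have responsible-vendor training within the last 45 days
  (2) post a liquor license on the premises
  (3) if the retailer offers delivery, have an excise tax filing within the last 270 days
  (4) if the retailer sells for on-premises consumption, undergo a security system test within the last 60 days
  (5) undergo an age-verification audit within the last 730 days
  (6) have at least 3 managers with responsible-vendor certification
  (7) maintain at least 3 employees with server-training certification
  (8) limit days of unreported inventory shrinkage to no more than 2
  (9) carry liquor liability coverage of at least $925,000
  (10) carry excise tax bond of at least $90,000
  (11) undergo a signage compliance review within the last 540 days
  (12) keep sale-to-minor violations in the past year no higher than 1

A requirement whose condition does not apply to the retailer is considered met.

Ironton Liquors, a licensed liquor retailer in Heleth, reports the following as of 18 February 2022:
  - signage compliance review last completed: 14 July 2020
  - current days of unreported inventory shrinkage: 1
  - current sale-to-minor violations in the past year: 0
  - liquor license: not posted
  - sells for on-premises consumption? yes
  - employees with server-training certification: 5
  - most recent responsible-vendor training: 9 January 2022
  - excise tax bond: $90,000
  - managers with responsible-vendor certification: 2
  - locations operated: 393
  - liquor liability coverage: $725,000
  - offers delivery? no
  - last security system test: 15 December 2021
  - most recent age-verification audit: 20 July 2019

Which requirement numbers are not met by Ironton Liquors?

1. responsible-vendor training 40 days ago vs limit 45 → met
2. liquor license absent → not met
3. condition 'offers delivery' does not hold → requirement n/a → met
4. condition 'sells for on-premises consumption' holds; security system test 65 days ago vs limit 60 → not met
5. age-verification audit 944 days ago vs limit 730 → not met
6. managers with responsible-vendor certification 2 < 3 → not met
7. employees with server-training certification 5 ≥ 3 → met
8. days of unreported inventory shrinkage 1 ≤ 2 → met
9. liquor liability coverage $725,000 < $925,000 → not met
10. excise tax bond $90,000 ≥ $90,000 → met
11. signage compliance review 584 days ago vs limit 540 → not met
12. sale-to-minor violations in the past year 0 ≤ 1 → met
Not met: 2, 4, 5, 6, 9, 11

2, 4, 5, 6, 9, 11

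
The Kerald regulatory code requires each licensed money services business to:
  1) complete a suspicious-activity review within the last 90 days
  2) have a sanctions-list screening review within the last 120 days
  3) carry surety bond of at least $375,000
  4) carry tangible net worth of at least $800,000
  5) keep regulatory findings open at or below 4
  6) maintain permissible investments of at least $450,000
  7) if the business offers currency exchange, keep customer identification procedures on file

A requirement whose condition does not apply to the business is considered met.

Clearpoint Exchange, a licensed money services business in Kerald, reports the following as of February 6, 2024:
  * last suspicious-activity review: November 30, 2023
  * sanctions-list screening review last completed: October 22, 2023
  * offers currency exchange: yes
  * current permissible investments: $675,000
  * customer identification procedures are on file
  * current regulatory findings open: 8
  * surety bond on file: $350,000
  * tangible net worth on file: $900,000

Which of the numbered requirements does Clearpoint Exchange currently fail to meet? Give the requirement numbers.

3, 5

1. suspicious-activity review 68 days ago vs limit 90 → met
2. sanctions-list screening review 107 days ago vs limit 120 → met
3. surety bond $350,000 < $375,000 → not met
4. tangible net worth $900,000 ≥ $800,000 → met
5. regulatory findings open 8 > 4 → not met
6. permissible investments $675,000 ≥ $450,000 → met
7. condition 'offers currency exchange' holds; customer identification procedures present → met
Not met: 3, 5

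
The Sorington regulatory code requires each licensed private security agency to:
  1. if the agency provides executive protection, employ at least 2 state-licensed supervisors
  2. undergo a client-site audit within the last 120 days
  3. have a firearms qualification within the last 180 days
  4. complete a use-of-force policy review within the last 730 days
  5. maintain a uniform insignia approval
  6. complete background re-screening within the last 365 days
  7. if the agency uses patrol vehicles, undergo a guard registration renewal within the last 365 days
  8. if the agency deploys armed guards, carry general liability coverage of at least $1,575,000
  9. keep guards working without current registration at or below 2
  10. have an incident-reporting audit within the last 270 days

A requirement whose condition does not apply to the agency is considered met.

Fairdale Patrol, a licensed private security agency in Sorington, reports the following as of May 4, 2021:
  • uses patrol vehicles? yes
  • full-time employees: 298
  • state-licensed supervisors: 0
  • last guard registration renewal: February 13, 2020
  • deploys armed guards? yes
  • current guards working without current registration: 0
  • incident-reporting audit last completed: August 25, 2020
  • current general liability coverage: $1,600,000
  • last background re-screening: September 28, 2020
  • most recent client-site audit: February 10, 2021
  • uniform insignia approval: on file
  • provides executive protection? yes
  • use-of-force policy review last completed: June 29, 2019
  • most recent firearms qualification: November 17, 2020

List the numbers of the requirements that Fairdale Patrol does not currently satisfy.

1. condition 'provides executive protection' holds; state-licensed supervisors 0 < 2 → not met
2. client-site audit 83 days ago vs limit 120 → met
3. firearms qualification 168 days ago vs limit 180 → met
4. use-of-force policy review 675 days ago vs limit 730 → met
5. uniform insignia approval present → met
6. background re-screening 218 days ago vs limit 365 → met
7. condition 'uses patrol vehicles' holds; guard registration renewal 446 days ago vs limit 365 → not met
8. condition 'deploys armed guards' holds; general liability coverage $1,600,000 ≥ $1,575,000 → met
9. guards working without current registration 0 ≤ 2 → met
10. incident-reporting audit 252 days ago vs limit 270 → met
Not met: 1, 7

1, 7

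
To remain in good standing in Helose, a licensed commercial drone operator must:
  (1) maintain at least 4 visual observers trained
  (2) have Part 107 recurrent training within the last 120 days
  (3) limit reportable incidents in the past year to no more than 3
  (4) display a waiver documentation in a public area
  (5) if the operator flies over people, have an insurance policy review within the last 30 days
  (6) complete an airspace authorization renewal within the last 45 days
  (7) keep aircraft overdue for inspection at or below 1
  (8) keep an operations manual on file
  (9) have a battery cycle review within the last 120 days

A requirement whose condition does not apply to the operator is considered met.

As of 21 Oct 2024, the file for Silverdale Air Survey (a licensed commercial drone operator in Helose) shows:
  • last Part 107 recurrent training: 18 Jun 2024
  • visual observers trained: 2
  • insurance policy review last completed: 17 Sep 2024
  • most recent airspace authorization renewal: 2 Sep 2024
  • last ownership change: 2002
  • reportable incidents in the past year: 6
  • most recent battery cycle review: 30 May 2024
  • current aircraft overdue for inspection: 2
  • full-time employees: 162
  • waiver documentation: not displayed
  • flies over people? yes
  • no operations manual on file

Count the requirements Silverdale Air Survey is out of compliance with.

1. visual observers trained 2 < 4 → not met
2. Part 107 recurrent training 125 days ago vs limit 120 → not met
3. reportable incidents in the past year 6 > 3 → not met
4. waiver documentation absent → not met
5. condition 'flies over people' holds; insurance policy review 34 days ago vs limit 30 → not met
6. airspace authorization renewal 49 days ago vs limit 45 → not met
7. aircraft overdue for inspection 2 > 1 → not met
8. operations manual absent → not met
9. battery cycle review 144 days ago vs limit 120 → not met
Not met: 9 of 9

9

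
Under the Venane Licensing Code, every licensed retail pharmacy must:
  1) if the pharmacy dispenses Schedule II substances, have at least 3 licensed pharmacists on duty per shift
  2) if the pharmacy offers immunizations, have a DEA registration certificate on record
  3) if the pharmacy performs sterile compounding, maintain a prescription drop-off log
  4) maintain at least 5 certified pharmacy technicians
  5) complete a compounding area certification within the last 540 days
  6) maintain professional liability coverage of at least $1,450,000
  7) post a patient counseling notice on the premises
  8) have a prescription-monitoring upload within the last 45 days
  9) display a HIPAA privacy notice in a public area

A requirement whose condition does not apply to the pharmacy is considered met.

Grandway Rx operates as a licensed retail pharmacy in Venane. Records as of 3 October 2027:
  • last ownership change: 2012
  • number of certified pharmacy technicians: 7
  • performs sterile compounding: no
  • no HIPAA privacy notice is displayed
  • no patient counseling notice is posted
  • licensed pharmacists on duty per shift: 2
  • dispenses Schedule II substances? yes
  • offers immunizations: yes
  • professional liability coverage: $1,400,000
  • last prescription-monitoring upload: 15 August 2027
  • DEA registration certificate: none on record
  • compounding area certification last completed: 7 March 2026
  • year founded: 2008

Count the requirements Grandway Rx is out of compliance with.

7

1. condition 'dispenses Schedule II substances' holds; licensed pharmacists on duty per shift 2 < 3 → not met
2. condition 'offers immunizations' holds; DEA registration certificate absent → not met
3. condition 'performs sterile compounding' does not hold → requirement n/a → met
4. certified pharmacy technicians 7 ≥ 5 → met
5. compounding area certification 575 days ago vs limit 540 → not met
6. professional liability coverage $1,400,000 < $1,450,000 → not met
7. patient counseling notice absent → not met
8. prescription-monitoring upload 49 days ago vs limit 45 → not met
9. HIPAA privacy notice absent → not met
Not met: 7 of 9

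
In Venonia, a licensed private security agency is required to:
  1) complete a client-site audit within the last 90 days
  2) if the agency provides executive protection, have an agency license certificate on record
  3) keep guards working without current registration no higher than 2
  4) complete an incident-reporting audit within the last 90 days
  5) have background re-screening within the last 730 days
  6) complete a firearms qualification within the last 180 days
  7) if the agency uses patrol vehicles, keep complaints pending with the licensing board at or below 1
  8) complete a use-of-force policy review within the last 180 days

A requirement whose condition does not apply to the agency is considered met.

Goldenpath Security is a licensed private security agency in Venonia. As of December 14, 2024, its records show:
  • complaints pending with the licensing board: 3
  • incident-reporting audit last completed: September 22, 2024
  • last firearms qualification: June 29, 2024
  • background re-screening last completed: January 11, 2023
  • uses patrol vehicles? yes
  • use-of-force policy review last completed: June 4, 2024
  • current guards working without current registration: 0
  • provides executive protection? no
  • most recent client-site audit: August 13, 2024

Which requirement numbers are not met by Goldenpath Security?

1, 7, 8

1. client-site audit 123 days ago vs limit 90 → not met
2. condition 'provides executive protection' does not hold → requirement n/a → met
3. guards working without current registration 0 ≤ 2 → met
4. incident-reporting audit 83 days ago vs limit 90 → met
5. background re-screening 703 days ago vs limit 730 → met
6. firearms qualification 168 days ago vs limit 180 → met
7. condition 'uses patrol vehicles' holds; complaints pending with the licensing board 3 > 1 → not met
8. use-of-force policy review 193 days ago vs limit 180 → not met
Not met: 1, 7, 8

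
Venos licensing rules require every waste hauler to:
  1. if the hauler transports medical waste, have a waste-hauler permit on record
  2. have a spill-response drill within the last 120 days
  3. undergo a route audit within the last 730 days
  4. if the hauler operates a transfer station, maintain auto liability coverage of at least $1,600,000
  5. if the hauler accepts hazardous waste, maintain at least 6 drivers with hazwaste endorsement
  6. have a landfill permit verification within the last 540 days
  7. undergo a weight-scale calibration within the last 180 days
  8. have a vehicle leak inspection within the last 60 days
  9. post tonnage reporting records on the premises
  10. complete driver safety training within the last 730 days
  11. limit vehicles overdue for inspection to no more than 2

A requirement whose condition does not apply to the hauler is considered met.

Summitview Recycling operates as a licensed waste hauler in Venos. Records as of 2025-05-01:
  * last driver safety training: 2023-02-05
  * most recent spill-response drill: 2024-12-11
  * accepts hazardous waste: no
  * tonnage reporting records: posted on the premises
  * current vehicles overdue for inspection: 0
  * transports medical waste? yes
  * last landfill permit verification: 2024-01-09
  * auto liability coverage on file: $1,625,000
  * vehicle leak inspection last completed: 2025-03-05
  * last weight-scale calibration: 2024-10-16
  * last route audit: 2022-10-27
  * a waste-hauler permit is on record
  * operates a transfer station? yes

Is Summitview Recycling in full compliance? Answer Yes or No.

No

1. condition 'transports medical waste' holds; waste-hauler permit present → met
2. spill-response drill 141 days ago vs limit 120 → not met
3. route audit 917 days ago vs limit 730 → not met
4. condition 'operates a transfer station' holds; auto liability coverage $1,625,000 ≥ $1,600,000 → met
5. condition 'accepts hazardous waste' does not hold → requirement n/a → met
6. landfill permit verification 478 days ago vs limit 540 → met
7. weight-scale calibration 197 days ago vs limit 180 → not met
8. vehicle leak inspection 57 days ago vs limit 60 → met
9. tonnage reporting records present → met
10. driver safety training 816 days ago vs limit 730 → not met
11. vehicles overdue for inspection 0 ≤ 2 → met
Not met: 2, 3, 7, 10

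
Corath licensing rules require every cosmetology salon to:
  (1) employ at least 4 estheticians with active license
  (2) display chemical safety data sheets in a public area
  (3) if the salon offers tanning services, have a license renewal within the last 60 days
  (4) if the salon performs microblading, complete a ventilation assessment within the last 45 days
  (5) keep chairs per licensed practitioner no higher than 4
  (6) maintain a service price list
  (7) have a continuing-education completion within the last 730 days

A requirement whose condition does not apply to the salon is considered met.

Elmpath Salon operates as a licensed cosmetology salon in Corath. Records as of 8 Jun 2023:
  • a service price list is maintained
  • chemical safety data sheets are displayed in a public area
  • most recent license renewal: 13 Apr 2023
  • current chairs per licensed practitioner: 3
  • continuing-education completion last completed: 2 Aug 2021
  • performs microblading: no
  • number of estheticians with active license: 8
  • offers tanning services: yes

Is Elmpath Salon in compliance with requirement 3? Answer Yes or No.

3. condition 'offers tanning services' holds; license renewal 56 days ago vs limit 60 → met

Yes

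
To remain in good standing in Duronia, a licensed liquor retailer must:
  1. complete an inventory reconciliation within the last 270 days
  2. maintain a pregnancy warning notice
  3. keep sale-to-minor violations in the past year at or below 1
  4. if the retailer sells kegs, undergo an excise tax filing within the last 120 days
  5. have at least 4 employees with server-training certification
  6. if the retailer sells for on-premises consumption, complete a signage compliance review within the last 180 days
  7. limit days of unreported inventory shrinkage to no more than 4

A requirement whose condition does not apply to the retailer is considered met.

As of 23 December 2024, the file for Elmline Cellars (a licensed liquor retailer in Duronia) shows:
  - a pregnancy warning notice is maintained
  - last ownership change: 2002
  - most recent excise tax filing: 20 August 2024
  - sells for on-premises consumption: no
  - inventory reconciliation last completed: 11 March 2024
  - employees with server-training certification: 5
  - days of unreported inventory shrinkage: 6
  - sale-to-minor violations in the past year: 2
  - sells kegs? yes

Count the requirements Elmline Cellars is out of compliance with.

4

1. inventory reconciliation 287 days ago vs limit 270 → not met
2. pregnancy warning notice present → met
3. sale-to-minor violations in the past year 2 > 1 → not met
4. condition 'sells kegs' holds; excise tax filing 125 days ago vs limit 120 → not met
5. employees with server-training certification 5 ≥ 4 → met
6. condition 'sells for on-premises consumption' does not hold → requirement n/a → met
7. days of unreported inventory shrinkage 6 > 4 → not met
Not met: 4 of 7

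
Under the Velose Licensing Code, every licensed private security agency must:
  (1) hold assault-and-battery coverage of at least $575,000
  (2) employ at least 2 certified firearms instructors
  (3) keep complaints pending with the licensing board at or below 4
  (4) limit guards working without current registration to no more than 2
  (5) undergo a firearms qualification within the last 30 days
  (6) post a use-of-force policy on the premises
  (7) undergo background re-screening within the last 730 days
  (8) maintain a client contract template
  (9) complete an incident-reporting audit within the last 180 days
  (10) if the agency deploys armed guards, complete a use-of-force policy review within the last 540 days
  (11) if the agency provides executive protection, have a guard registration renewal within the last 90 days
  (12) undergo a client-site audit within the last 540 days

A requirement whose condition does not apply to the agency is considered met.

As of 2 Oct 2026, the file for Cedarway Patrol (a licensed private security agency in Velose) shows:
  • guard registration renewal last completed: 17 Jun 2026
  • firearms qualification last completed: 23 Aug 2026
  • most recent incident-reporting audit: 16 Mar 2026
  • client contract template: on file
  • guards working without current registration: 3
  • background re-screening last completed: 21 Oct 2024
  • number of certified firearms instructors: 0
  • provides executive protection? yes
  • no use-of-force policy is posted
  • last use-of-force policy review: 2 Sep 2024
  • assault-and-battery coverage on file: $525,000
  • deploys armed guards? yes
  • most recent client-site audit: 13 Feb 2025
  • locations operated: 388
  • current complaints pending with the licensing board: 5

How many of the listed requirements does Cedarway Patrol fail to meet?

10

1. assault-and-battery coverage $525,000 < $575,000 → not met
2. certified firearms instructors 0 < 2 → not met
3. complaints pending with the licensing board 5 > 4 → not met
4. guards working without current registration 3 > 2 → not met
5. firearms qualification 40 days ago vs limit 30 → not met
6. use-of-force policy absent → not met
7. background re-screening 711 days ago vs limit 730 → met
8. client contract template present → met
9. incident-reporting audit 200 days ago vs limit 180 → not met
10. condition 'deploys armed guards' holds; use-of-force policy review 760 days ago vs limit 540 → not met
11. condition 'provides executive protection' holds; guard registration renewal 107 days ago vs limit 90 → not met
12. client-site audit 596 days ago vs limit 540 → not met
Not met: 10 of 12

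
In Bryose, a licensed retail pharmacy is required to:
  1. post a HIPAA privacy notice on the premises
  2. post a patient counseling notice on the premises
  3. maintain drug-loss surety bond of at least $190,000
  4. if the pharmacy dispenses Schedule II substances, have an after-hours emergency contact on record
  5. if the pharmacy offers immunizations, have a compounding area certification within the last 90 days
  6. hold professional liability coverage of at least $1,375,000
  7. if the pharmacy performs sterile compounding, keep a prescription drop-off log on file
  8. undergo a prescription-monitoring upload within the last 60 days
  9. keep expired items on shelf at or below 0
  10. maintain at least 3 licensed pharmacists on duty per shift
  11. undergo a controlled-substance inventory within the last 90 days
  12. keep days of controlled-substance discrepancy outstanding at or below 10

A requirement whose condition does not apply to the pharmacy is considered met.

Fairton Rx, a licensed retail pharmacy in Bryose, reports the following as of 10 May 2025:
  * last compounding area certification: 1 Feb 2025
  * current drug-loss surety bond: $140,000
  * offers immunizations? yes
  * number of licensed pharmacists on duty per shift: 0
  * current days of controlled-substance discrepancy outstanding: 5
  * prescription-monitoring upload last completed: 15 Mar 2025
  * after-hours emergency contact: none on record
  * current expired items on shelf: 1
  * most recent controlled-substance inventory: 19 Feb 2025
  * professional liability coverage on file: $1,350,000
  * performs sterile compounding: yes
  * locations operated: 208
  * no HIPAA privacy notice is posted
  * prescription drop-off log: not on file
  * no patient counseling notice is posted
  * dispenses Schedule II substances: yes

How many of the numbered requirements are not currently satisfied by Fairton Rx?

9

1. HIPAA privacy notice absent → not met
2. patient counseling notice absent → not met
3. drug-loss surety bond $140,000 < $190,000 → not met
4. condition 'dispenses Schedule II substances' holds; after-hours emergency contact absent → not met
5. condition 'offers immunizations' holds; compounding area certification 98 days ago vs limit 90 → not met
6. professional liability coverage $1,350,000 < $1,375,000 → not met
7. condition 'performs sterile compounding' holds; prescription drop-off log absent → not met
8. prescription-monitoring upload 56 days ago vs limit 60 → met
9. expired items on shelf 1 > 0 → not met
10. licensed pharmacists on duty per shift 0 < 3 → not met
11. controlled-substance inventory 80 days ago vs limit 90 → met
12. days of controlled-substance discrepancy outstanding 5 ≤ 10 → met
Not met: 9 of 12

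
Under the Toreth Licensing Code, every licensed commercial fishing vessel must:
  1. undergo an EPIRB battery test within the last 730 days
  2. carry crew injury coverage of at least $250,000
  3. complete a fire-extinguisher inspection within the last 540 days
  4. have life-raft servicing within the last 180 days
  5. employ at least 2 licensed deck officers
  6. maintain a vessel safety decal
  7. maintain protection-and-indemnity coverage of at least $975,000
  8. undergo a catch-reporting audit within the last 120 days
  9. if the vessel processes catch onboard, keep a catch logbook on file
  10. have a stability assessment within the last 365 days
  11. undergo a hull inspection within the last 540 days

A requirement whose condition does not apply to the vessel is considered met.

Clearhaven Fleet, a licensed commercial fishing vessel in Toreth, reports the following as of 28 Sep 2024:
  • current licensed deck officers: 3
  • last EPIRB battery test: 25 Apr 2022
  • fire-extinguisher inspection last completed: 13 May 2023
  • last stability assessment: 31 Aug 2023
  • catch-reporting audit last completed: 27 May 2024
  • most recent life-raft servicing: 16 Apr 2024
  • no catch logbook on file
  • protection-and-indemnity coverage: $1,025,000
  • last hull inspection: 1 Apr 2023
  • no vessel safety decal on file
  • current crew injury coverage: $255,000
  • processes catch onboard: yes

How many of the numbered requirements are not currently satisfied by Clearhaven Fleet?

6

1. EPIRB battery test 887 days ago vs limit 730 → not met
2. crew injury coverage $255,000 ≥ $250,000 → met
3. fire-extinguisher inspection 504 days ago vs limit 540 → met
4. life-raft servicing 165 days ago vs limit 180 → met
5. licensed deck officers 3 ≥ 2 → met
6. vessel safety decal absent → not met
7. protection-and-indemnity coverage $1,025,000 ≥ $975,000 → met
8. catch-reporting audit 124 days ago vs limit 120 → not met
9. condition 'processes catch onboard' holds; catch logbook absent → not met
10. stability assessment 394 days ago vs limit 365 → not met
11. hull inspection 546 days ago vs limit 540 → not met
Not met: 6 of 11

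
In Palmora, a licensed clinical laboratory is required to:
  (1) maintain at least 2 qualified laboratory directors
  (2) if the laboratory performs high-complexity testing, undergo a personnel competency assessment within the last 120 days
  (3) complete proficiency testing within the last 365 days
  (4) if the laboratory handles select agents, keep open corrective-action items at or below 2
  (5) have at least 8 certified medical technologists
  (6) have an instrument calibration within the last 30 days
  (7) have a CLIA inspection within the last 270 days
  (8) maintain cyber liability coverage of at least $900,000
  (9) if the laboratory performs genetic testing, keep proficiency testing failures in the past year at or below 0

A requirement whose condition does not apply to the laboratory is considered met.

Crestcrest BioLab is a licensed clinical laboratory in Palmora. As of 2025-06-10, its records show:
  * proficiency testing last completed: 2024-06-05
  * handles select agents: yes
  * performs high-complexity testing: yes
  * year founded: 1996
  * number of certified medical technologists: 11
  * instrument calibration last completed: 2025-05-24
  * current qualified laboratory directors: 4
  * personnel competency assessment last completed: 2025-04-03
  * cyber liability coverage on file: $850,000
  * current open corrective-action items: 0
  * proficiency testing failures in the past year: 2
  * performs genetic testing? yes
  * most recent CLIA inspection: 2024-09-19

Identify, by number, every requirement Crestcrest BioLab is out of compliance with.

1. qualified laboratory directors 4 ≥ 2 → met
2. condition 'performs high-complexity testing' holds; personnel competency assessment 68 days ago vs limit 120 → met
3. proficiency testing 370 days ago vs limit 365 → not met
4. condition 'handles select agents' holds; open corrective-action items 0 ≤ 2 → met
5. certified medical technologists 11 ≥ 8 → met
6. instrument calibration 17 days ago vs limit 30 → met
7. CLIA inspection 264 days ago vs limit 270 → met
8. cyber liability coverage $850,000 < $900,000 → not met
9. condition 'performs genetic testing' holds; proficiency testing failures in the past year 2 > 0 → not met
Not met: 3, 8, 9

3, 8, 9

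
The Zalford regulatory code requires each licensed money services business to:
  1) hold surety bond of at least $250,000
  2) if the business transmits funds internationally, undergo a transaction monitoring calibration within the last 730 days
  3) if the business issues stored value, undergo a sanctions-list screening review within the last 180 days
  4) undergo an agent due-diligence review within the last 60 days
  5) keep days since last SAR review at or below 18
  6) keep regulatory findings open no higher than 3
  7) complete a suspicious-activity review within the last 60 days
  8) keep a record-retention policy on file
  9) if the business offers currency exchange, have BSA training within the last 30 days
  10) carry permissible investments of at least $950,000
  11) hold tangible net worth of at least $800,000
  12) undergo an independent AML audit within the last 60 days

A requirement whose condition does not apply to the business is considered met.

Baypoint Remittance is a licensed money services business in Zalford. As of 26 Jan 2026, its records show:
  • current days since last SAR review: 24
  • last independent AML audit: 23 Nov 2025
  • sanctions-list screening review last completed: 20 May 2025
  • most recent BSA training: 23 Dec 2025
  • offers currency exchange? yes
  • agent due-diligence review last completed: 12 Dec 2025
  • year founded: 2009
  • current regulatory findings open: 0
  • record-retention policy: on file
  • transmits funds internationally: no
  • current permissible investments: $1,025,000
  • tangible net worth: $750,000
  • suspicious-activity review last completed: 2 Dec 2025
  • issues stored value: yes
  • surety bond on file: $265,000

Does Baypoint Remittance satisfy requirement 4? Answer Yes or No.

Yes

4. agent due-diligence review 45 days ago vs limit 60 → met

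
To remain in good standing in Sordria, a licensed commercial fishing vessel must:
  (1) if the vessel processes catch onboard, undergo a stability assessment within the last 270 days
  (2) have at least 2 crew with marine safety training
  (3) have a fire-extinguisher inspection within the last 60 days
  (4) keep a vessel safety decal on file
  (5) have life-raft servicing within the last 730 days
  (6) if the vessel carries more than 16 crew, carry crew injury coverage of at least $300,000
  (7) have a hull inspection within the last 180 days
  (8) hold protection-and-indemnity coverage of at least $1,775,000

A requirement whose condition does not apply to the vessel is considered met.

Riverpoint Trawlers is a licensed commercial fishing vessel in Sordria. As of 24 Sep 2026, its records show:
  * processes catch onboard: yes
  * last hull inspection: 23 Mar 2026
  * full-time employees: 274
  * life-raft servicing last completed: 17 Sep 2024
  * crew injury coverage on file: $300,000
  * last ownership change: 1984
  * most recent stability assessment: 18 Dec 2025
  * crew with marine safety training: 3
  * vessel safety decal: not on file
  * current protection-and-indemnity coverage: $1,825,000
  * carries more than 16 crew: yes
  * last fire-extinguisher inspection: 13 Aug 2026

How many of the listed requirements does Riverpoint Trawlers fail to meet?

4

1. condition 'processes catch onboard' holds; stability assessment 280 days ago vs limit 270 → not met
2. crew with marine safety training 3 ≥ 2 → met
3. fire-extinguisher inspection 42 days ago vs limit 60 → met
4. vessel safety decal absent → not met
5. life-raft servicing 737 days ago vs limit 730 → not met
6. condition 'carries more than 16 crew' holds; crew injury coverage $300,000 ≥ $300,000 → met
7. hull inspection 185 days ago vs limit 180 → not met
8. protection-and-indemnity coverage $1,825,000 ≥ $1,775,000 → met
Not met: 4 of 8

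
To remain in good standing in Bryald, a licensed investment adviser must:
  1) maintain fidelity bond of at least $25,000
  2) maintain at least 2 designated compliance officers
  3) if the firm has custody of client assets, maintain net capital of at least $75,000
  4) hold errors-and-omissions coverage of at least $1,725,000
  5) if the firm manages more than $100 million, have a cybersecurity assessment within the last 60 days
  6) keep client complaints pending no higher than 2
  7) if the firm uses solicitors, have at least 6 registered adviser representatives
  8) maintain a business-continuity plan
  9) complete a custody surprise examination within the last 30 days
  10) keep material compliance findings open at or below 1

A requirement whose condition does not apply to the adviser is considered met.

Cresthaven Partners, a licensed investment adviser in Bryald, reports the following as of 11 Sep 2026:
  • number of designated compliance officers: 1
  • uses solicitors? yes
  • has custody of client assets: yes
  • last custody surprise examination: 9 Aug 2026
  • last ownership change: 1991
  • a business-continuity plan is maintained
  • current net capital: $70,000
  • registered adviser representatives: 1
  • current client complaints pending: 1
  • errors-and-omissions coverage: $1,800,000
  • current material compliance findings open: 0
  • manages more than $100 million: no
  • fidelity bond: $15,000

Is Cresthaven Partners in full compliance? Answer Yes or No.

No

1. fidelity bond $15,000 < $25,000 → not met
2. designated compliance officers 1 < 2 → not met
3. condition 'has custody of client assets' holds; net capital $70,000 < $75,000 → not met
4. errors-and-omissions coverage $1,800,000 ≥ $1,725,000 → met
5. condition 'manages more than $100 million' does not hold → requirement n/a → met
6. client complaints pending 1 ≤ 2 → met
7. condition 'uses solicitors' holds; registered adviser representatives 1 < 6 → not met
8. business-continuity plan present → met
9. custody surprise examination 33 days ago vs limit 30 → not met
10. material compliance findings open 0 ≤ 1 → met
Not met: 1, 2, 3, 7, 9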